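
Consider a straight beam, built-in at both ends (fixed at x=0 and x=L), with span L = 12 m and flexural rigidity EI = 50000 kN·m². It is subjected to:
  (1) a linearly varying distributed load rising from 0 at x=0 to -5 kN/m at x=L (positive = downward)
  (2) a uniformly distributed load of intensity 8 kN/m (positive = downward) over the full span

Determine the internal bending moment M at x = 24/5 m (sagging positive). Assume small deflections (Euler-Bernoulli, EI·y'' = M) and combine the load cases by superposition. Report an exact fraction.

M(24/5) = 768/25 kN·m

Load 1 — triangular load w₀=-5 kN/m (0→w₀ over full span):
  M_1 = 3w₀Lx/20 - w₀L²/30 - w₀x³/(6L) = 3·(-5)·12·(24/5)/20 - (-5)·12²/30 - (-5)·(24/5)³/(6·12) = -288/25 kN·m
Load 2 — uniform load w=8 kN/m over full span:
  M_2 = wLx/2 - wL²/12 - wx²/2 = 8·12·(24/5)/2 - 8·12²/12 - 8·(24/5)²/2 = 1056/25 kN·m
Superposition: M = Σ M_i = 768/25 kN·m ≈ 30.720000 kN·m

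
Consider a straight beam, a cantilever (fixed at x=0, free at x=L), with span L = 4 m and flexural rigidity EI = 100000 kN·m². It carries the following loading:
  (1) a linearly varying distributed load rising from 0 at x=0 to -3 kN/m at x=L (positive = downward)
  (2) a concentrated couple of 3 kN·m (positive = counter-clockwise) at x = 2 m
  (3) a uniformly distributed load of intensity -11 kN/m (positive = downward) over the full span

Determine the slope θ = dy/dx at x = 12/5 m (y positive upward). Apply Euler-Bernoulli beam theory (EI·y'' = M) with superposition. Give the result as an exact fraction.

Load 1 — triangular load w₀=-3 kN/m (0→w₀ over full span):
  θ_1 = (w₀Lx²/4-w₀L²x/3-w₀x⁴/(24L))/EI = ((-3)·4·(12/5)²/4-(-3)·4²·(12/5)/3-(-3)·(12/5)⁴/(24·4))/100000 = 1731/7812500 rad
Load 2 — applied couple M₀=3 kN·m at a=2 m (b=L-a=2):
  θ_2 = M₀a/EI  [x>a] = 3·2/100000 = 3/50000 rad
Load 3 — uniform load w=-11 kN/m over full span:
  θ_3 = -wx(x²-3Lx+3L²)/(6EI) = -(-11)·(12/5)·((12/5)²-3·4·(12/5)+3·4²)/(6·100000) = 429/390625 rad
Superposition: θ = Σ θ_i = 43119/31250000 rad ≈ 0.001380 rad

θ(12/5) = 43119/31250000 rad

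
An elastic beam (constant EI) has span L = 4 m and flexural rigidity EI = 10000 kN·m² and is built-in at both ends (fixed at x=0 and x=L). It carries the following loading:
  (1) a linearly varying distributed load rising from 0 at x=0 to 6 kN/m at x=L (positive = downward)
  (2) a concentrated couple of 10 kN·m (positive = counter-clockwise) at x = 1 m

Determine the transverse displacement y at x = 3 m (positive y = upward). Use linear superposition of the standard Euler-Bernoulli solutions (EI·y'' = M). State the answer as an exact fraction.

y(3) = -23/1600000 m

Load 1 — triangular load w₀=6 kN/m (0→w₀ over full span):
  y_1 = -w₀x²(L-x)²(x+2L)/(120LEI) = -6·3²·(4-3)²·(3+2·4)/(120·4·10000) = -99/800000 m
Load 2 — applied couple M₀=10 kN·m at a=1 m (b=L-a=3):
  y_2 = (R_Ax³/6 - M_Ax²/2 - M₀(x-a)²/2)/EI  [x>a] with R_A=45/16, M_A=-15/8 = ((45/16)·3³/6 - (-15/8)·3²/2 - 10·(3-1)²/2)/10000 = 7/64000 m
Superposition: y = Σ y_i = -23/1600000 m ≈ -0.000014 m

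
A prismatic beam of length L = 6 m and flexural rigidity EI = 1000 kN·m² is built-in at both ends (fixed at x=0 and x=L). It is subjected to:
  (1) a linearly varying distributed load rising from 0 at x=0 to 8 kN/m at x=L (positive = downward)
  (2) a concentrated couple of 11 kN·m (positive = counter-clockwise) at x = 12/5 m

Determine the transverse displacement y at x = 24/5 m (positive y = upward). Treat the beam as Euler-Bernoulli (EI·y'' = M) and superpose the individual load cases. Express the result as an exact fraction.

Load 1 — triangular load w₀=8 kN/m (0→w₀ over full span):
  y_1 = -w₀x²(L-x)²(x+2L)/(120LEI) = -8·(24/5)²·(6-(24/5))²·((24/5)+2·6)/(120·6·1000) = -12096/1953125 m
Load 2 — applied couple M₀=11 kN·m at a=12/5 m (b=L-a=18/5):
  y_2 = (R_Ax³/6 - M_Ax²/2 - M₀(x-a)²/2)/EI  [x>a] with R_A=66/25, M_A=33/25 = ((66/25)·(24/5)³/6 - (33/25)·(24/5)²/2 - 11·((24/5)-(12/5))²/2)/1000 = 693/390625 m
Superposition: y = Σ y_i = -8631/1953125 m ≈ -0.004419 m

y(24/5) = -8631/1953125 m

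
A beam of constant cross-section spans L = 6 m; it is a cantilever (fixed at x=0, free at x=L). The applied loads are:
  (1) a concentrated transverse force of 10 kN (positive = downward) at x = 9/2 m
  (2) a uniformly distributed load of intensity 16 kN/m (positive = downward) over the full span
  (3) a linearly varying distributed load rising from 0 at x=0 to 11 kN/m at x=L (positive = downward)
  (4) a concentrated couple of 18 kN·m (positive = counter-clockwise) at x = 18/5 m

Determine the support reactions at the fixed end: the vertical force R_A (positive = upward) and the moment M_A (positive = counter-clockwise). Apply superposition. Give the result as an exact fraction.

R_A = 139 kN, M_A = 447 kN·m

Load 1 — point force P=10 kN at a=9/2 m (b=L-a=3/2):
  R_A = P = 10 kN
  M_A = Pa = 10·(9/2) = 45 kN·m
Load 2 — uniform load w=16 kN/m over full span:
  R_A = wL = 16·6 = 96 kN
  M_A = wL²/2 = 16·6²/2 = 288 kN·m
Load 3 — triangular load w₀=11 kN/m (0→w₀ over full span):
  R_A = w₀L/2 = 11·6/2 = 33 kN
  M_A = w₀L²/3 = 11·6²/3 = 132 kN·m
Load 4 — applied couple M₀=18 kN·m at a=18/5 m (b=L-a=12/5):
  R_A = 0 kN
  M_A = -M₀ = -18 kN·m
Superposition: R_A = 139 kN, M_A = 447 kN·m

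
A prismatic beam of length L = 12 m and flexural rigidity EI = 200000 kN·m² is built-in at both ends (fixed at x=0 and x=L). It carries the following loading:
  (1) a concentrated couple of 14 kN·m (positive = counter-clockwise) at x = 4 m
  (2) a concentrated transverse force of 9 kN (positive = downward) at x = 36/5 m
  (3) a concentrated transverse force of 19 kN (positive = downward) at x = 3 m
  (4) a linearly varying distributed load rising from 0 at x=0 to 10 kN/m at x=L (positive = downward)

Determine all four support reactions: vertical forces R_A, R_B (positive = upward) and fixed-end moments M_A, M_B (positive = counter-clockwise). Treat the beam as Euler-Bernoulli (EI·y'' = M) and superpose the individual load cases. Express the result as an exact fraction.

R_A = 1395173/36000 kN, M_A = 180861/2000 kN·m, R_B = 1772827/36000 kN, M_B = -561437/6000 kN·m

Load 1 — applied couple M₀=14 kN·m at a=4 m (b=L-a=8):
  R_A = 6M₀ab/L³ = 6·14·4·8/12³ = 14/9 kN
  M_A = M₀b(2a-b)/L² = 14·8·(2·4-8)/12² = 0 kN·m
  R_B = -6M₀ab/L³ = -6·14·4·8/12³ = -14/9 kN
  M_B = M₀a(2b-a)/L² = 14·4·(2·8-4)/12² = 14/3 kN·m
Load 2 — point force P=9 kN at a=36/5 m (b=L-a=24/5):
  R_A = Pb²(3a+b)/L³ = 9·(24/5)²·(3·(36/5)+(24/5))/12³ = 396/125 kN
  M_A = Pab²/L² = 9·(36/5)·(24/5)²/12² = 1296/125 kN·m
  R_B = Pa²(a+3b)/L³ = 9·(36/5)²·((36/5)+3·(24/5))/12³ = 729/125 kN
  M_B = -Pa²b/L² = -9·(36/5)²·(24/5)/12² = -1944/125 kN·m
Load 3 — point force P=19 kN at a=3 m (b=L-a=9):
  R_A = Pb²(3a+b)/L³ = 19·9²·(3·3+9)/12³ = 513/32 kN
  M_A = Pab²/L² = 19·3·9²/12² = 513/16 kN·m
  R_B = Pa²(a+3b)/L³ = 19·3²·(3+3·9)/12³ = 95/32 kN
  M_B = -Pa²b/L² = -19·3²·9/12² = -171/16 kN·m
Load 4 — triangular load w₀=10 kN/m (0→w₀ over full span):
  R_A = 3w₀L/20 = 3·10·12/20 = 18 kN
  M_A = w₀L²/30 = 10·12²/30 = 48 kN·m
  R_B = 7w₀L/20 = 7·10·12/20 = 42 kN
  M_B = -w₀L²/20 = -10·12²/20 = -72 kN·m
Superposition: R_A = 1395173/36000 kN, M_A = 180861/2000 kN·m, R_B = 1772827/36000 kN, M_B = -561437/6000 kN·m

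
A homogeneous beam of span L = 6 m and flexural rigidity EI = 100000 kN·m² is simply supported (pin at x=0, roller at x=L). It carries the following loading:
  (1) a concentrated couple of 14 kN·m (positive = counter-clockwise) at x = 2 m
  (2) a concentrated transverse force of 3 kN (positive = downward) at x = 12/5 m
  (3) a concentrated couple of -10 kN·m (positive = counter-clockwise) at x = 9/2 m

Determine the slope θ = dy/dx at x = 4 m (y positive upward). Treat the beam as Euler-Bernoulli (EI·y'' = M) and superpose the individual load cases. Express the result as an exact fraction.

θ(4) = -6227/100000000 rad

Load 1 — applied couple M₀=14 kN·m at a=2 m (b=L-a=4):
  θ_1 = (M₀x²/(2L)-M₀(x-a)+C₁)/EI  [x>a] with C₁=M₀(3b²-L²)/(6L)=14/3 = (14·4²/(2·6)-14·(4-2)+(14/3))/100000 = -7/150000 rad
Load 2 — point force P=3 kN at a=12/5 m (b=L-a=18/5):
  θ_2 = -Pa(2L²-6Lx+3x²+a²)/(6LEI)  [x>a] = -3·(12/5)·(2·6²-6·6·4+3·4²+(12/5)²)/(6·6·100000) = 57/1562500 rad
Load 3 — applied couple M₀=-10 kN·m at a=9/2 m (b=L-a=3/2):
  θ_3 = (M₀x²/(2L)+C₁)/EI  [x≤a] with C₁=M₀(3b²-L²)/(6L)=65/8 = ((-10)·4²/(2·6)+(65/8))/100000 = -1/19200 rad
Superposition: θ = Σ θ_i = -6227/100000000 rad ≈ -0.000062 rad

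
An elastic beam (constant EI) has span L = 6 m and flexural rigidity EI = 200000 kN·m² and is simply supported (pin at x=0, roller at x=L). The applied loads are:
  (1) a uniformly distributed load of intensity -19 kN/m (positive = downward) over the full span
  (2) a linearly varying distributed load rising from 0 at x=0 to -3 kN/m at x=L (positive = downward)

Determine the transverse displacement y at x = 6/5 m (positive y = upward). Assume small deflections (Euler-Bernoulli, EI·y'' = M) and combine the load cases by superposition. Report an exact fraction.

Load 1 — uniform load w=-19 kN/m over full span:
  y_1 = -wx(L³-2Lx²+x³)/(24EI) = -(-19)·(6/5)·(6³-2·6·(6/5)²+(6/5)³)/(24·200000) = 14877/15625000 m
Load 2 — triangular load w₀=-3 kN/m (0→w₀ over full span):
  y_2 = -w₀x(7L⁴-10L²x²+3x⁴)/(360LEI) = -(-3)·(6/5)·(7·6⁴-10·6²·(6/5)²+3·(6/5)⁴)/(360·6·200000) = 3483/48828125 m
Superposition: y = Σ y_i = 399789/390625000 m ≈ 0.001023 m

y(6/5) = 399789/390625000 m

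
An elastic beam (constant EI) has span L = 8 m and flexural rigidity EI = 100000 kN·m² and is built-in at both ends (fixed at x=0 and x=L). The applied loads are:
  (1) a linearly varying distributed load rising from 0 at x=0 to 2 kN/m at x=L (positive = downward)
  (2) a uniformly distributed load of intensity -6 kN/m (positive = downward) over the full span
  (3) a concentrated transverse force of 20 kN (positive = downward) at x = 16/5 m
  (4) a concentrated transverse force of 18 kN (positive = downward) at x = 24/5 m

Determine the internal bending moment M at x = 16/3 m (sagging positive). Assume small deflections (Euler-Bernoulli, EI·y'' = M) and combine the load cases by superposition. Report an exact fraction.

Load 1 — triangular load w₀=2 kN/m (0→w₀ over full span):
  M_1 = 3w₀Lx/20 - w₀L²/30 - w₀x³/(6L) = 3·2·8·(16/3)/20 - 2·8²/30 - 2·(16/3)³/(6·8) = 896/405 kN·m
Load 2 — uniform load w=-6 kN/m over full span:
  M_2 = wLx/2 - wL²/12 - wx²/2 = (-6)·8·(16/3)/2 - (-6)·8²/12 - (-6)·(16/3)²/2 = -32/3 kN·m
Load 3 — point force P=20 kN at a=16/5 m (b=L-a=24/5):
  M_3 = Pa²(a+3b)(L-x)/L³ - Pa²b/L²  [x>a] = 20·(16/5)²·((16/5)+3·(24/5))·(8-(16/3))/8³ - 20·(16/5)²·(24/5)/8² = 256/75 kN·m
Load 4 — point force P=18 kN at a=24/5 m (b=L-a=16/5):
  M_4 = Pa²(a+3b)(L-x)/L³ - Pa²b/L²  [x>a] = 18·(24/5)²·((24/5)+3·(16/5))·(8-(16/3))/8³ - 18·(24/5)²·(16/5)/8² = 1296/125 kN·m
Superposition: M = Σ M_i = 53936/10125 kN·m ≈ 5.327012 kN·m

M(16/3) = 53936/10125 kN·m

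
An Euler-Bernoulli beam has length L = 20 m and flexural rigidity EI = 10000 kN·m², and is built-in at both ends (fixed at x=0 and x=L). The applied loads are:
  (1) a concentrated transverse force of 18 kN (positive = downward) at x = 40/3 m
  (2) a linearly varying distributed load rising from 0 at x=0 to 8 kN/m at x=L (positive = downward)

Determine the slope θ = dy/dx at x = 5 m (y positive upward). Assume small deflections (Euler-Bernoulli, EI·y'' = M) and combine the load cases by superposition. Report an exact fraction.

θ(5) = -51/1600 rad

Load 1 — point force P=18 kN at a=40/3 m (b=L-a=20/3):
  θ_1 = -Pb²x(2aL-(3a+b)x)/(2L³EI)  [x≤a] = -18·(20/3)²·5·(2·(40/3)·20-(3·(40/3)+(20/3))·5)/(2·20³·10000) = -3/400 rad
Load 2 — triangular load w₀=8 kN/m (0→w₀ over full span):
  θ_2 = -w₀(2x(L-x)(L-2x)(x+2L)+x²(L-x)²)/(120LEI) = -8·(2·5·(20-5)·(20-2·5)·(5+2·20)+5²·(20-5)²)/(120·20·10000) = -39/1600 rad
Superposition: θ = Σ θ_i = -51/1600 rad ≈ -0.031875 rad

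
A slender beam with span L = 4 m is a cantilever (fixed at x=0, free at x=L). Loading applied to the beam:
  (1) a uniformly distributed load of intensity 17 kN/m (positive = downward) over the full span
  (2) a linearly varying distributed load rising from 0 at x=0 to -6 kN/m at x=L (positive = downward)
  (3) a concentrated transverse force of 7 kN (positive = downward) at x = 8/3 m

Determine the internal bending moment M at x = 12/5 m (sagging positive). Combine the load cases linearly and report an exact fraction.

M(12/5) = -6364/375 kN·m

Load 1 — uniform load w=17 kN/m over full span:
  M_1 = -w(L-x)²/2 = -17·(4-(12/5))²/2 = -544/25 kN·m
Load 2 — triangular load w₀=-6 kN/m (0→w₀ over full span):
  M_2 = w₀Lx/2 - w₀L²/3 - w₀x³/(6L) = (-6)·4·(12/5)/2 - (-6)·4²/3 - (-6)·(12/5)³/(6·4) = 832/125 kN·m
Load 3 — point force P=7 kN at a=8/3 m (b=L-a=4/3):
  M_3 = -P(a-x)  [x≤a] = -7·((8/3)-(12/5)) = -28/15 kN·m
Superposition: M = Σ M_i = -6364/375 kN·m ≈ -16.970667 kN·m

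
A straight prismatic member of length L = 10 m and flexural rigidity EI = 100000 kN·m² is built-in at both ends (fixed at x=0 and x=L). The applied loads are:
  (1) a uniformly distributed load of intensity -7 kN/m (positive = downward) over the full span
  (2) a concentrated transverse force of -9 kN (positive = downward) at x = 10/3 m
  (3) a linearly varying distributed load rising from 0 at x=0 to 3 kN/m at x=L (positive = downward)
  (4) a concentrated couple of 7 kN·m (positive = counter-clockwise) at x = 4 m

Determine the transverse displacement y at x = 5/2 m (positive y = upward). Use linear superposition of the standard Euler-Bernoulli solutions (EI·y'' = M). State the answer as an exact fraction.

Load 1 — uniform load w=-7 kN/m over full span:
  y_1 = -wx²(L-x)²/(24EI) = -(-7)·(5/2)²·(10-(5/2))²/(24·100000) = 21/20480 m
Load 2 — point force P=-9 kN at a=10/3 m (b=L-a=20/3):
  y_2 = -Pb²x²(3aL-(3a+b)x)/(6L³EI)  [x≤a] = -(-9)·(20/3)²·(5/2)²·(3·(10/3)·10-(3·(10/3)+(20/3))·(5/2))/(6·10³·100000) = 7/28800 m
Load 3 — triangular load w₀=3 kN/m (0→w₀ over full span):
  y_3 = -w₀x²(L-x)²(x+2L)/(120LEI) = -3·(5/2)²·(10-(5/2))²·((5/2)+2·10)/(120·10·100000) = -81/409600 m
Load 4 — applied couple M₀=7 kN·m at a=4 m (b=L-a=6):
  y_4 = (R_Ax³/6 - M_Ax²/2)/EI  [x≤a] with R_A=126/125, M_A=21/25 = ((126/125)·(5/2)³/6 - (21/25)·(5/2)²/2)/100000 = 0 m
Superposition: y = Σ y_i = 3947/3686400 m ≈ 0.001071 m

y(5/2) = 3947/3686400 m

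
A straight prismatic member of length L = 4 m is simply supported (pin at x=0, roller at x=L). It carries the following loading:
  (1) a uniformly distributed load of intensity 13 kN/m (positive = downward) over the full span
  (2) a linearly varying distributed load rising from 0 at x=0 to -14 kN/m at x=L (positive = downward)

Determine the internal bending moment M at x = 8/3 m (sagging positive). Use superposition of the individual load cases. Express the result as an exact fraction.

Load 1 — uniform load w=13 kN/m over full span:
  M_1 = wx(L-x)/2 = 13·(8/3)·(4-(8/3))/2 = 208/9 kN·m
Load 2 — triangular load w₀=-14 kN/m (0→w₀ over full span):
  M_2 = w₀Lx/6 - w₀x³/(6L) = (-14)·4·(8/3)/6 - (-14)·(8/3)³/(6·4) = -1120/81 kN·m
Superposition: M = Σ M_i = 752/81 kN·m ≈ 9.283951 kN·m

M(8/3) = 752/81 kN·m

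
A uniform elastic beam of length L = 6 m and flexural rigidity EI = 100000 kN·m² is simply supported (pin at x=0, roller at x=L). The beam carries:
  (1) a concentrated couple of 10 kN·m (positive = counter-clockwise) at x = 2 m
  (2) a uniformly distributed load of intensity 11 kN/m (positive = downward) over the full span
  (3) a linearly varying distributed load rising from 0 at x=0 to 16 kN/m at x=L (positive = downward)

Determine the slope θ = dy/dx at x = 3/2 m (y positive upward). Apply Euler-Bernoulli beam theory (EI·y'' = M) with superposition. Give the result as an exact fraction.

Load 1 — applied couple M₀=10 kN·m at a=2 m (b=L-a=4):
  θ_1 = (M₀x²/(2L)+C₁)/EI  [x≤a] with C₁=M₀(3b²-L²)/(6L)=10/3 = (10·(3/2)²/(2·6)+(10/3))/100000 = 1/19200 rad
Load 2 — uniform load w=11 kN/m over full span:
  θ_2 = -w(L³-6Lx²+4x³)/(24EI) = -11·(6³-6·6·(3/2)²+4·(3/2)³)/(24·100000) = -1089/1600000 rad
Load 3 — triangular load w₀=16 kN/m (0→w₀ over full span):
  θ_3 = -w₀(7L⁴-30L²x²+15x⁴)/(360LEI) = -16·(7·6⁴-30·6²·(3/2)²+15·(3/2)⁴)/(360·6·100000) = -3981/8000000 rad
Superposition: θ = Σ θ_i = -6757/6000000 rad ≈ -0.001126 rad

θ(3/2) = -6757/6000000 rad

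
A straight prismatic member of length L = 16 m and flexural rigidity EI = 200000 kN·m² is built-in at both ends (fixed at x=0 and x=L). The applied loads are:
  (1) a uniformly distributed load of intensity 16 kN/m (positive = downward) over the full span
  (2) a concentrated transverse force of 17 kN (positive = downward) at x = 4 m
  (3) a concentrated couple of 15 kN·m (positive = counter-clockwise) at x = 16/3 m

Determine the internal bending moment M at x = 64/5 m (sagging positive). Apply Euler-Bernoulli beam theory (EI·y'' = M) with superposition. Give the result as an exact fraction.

Load 1 — uniform load w=16 kN/m over full span:
  M_1 = wLx/2 - wL²/12 - wx²/2 = 16·16·(64/5)/2 - 16·16²/12 - 16·(64/5)²/2 = -1024/75 kN·m
Load 2 — point force P=17 kN at a=4 m (b=L-a=12):
  M_2 = Pa²(a+3b)(L-x)/L³ - Pa²b/L²  [x>a] = 17·4²·(4+3·12)·(16-(64/5))/16³ - 17·4²·12/16² = -17/4 kN·m
Load 3 — applied couple M₀=15 kN·m at a=16/3 m (b=L-a=32/3):
  M_3 = R_Ax - M_A - M₀  [x>a] with R_A=5/4, M_A=0 = (5/4)·(64/5) - 0 - 15 = 1 kN·m
Superposition: M = Σ M_i = -5071/300 kN·m ≈ -16.903333 kN·m

M(64/5) = -5071/300 kN·m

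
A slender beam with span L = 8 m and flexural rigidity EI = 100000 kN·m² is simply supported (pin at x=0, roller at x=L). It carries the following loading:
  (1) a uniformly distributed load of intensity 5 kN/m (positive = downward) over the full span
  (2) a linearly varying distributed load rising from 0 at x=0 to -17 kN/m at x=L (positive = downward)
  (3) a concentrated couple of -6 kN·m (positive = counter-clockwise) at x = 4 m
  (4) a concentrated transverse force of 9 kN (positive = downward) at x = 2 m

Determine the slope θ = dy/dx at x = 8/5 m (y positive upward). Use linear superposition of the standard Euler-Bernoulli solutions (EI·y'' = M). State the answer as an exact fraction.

Load 1 — uniform load w=5 kN/m over full span:
  θ_1 = -w(L³-6Lx²+4x³)/(24EI) = -5·(8³-6·8·(8/5)²+4·(8/5)³)/(24·100000) = -66/78125 rad
Load 2 — triangular load w₀=-17 kN/m (0→w₀ over full span):
  θ_2 = -w₀(7L⁴-30L²x²+15x⁴)/(360LEI) = -(-17)·(7·8⁴-30·8²·(8/5)²+15·(8/5)⁴)/(360·8·100000) = 24752/17578125 rad
Load 3 — applied couple M₀=-6 kN·m at a=4 m (b=L-a=4):
  θ_3 = (M₀x²/(2L)+C₁)/EI  [x≤a] with C₁=M₀(3b²-L²)/(6L)=2 = ((-6)·(8/5)²/(2·8)+2)/100000 = 13/1250000 rad
Load 4 — point force P=9 kN at a=2 m (b=L-a=6):
  θ_4 = -Pb(L²-b²-3x²)/(6LEI)  [x≤a] = -9·6·(8²-6²-3·(8/5)²)/(6·8·100000) = -1143/5000000 rad
Superposition: θ = Σ θ_i = 388253/1125000000 rad ≈ 0.000345 rad

θ(8/5) = 388253/1125000000 rad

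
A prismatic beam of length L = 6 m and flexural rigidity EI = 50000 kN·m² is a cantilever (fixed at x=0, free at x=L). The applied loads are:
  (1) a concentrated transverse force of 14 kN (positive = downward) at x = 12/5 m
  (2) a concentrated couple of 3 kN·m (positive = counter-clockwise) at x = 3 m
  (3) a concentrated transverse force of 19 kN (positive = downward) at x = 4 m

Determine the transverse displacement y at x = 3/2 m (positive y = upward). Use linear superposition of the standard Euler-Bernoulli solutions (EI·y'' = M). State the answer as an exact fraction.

Load 1 — point force P=14 kN at a=12/5 m (b=L-a=18/5):
  y_1 = -Px²(3a-x)/(6EI)  [x≤a] = -14·(3/2)²·(3·(12/5)-(3/2))/(6·50000) = -1197/2000000 m
Load 2 — applied couple M₀=3 kN·m at a=3 m (b=L-a=3):
  y_2 = M₀x²/(2EI)  [x≤a] = 3·(3/2)²/(2·50000) = 27/400000 m
Load 3 — point force P=19 kN at a=4 m (b=L-a=2):
  y_3 = -Px²(3a-x)/(6EI)  [x≤a] = -19·(3/2)²·(3·4-(3/2))/(6·50000) = -1197/800000 m
Superposition: y = Σ y_i = -8109/4000000 m ≈ -0.002027 m

y(3/2) = -8109/4000000 m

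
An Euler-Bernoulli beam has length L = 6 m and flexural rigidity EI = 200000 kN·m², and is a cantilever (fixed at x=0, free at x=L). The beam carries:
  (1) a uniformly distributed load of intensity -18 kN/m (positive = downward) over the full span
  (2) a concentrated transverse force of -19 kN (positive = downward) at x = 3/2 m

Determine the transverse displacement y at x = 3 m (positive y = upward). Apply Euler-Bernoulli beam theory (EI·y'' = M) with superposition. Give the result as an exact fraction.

y(3) = 17379/3200000 m

Load 1 — uniform load w=-18 kN/m over full span:
  y_1 = -wx²(x²-4Lx+6L²)/(24EI) = -(-18)·3²·(3²-4·6·3+6·6²)/(24·200000) = 4131/800000 m
Load 2 — point force P=-19 kN at a=3/2 m (b=L-a=9/2):
  y_2 = -Pa²(3x-a)/(6EI)  [x>a] = -(-19)·(3/2)²·(3·3-(3/2))/(6·200000) = 171/640000 m
Superposition: y = Σ y_i = 17379/3200000 m ≈ 0.005431 m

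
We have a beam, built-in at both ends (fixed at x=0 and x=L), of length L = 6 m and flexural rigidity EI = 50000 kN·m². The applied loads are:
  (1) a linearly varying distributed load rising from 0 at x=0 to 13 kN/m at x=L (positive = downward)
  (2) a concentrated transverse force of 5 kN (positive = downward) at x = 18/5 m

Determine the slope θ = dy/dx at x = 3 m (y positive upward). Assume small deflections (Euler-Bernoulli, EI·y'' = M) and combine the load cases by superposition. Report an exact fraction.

Load 1 — triangular load w₀=13 kN/m (0→w₀ over full span):
  θ_1 = -w₀(2x(L-x)(L-2x)(x+2L)+x²(L-x)²)/(120LEI) = -13·(2·3·(6-3)·(6-2·3)·(3+2·6)+3²·(6-3)²)/(120·6·50000) = -117/4000000 rad
Load 2 — point force P=5 kN at a=18/5 m (b=L-a=12/5):
  θ_2 = -Pb²x(2aL-(3a+b)x)/(2L³EI)  [x≤a] = -5·(12/5)²·3·(2·(18/5)·6-(3·(18/5)+(12/5))·3)/(2·6³·50000) = -9/625000 rad
Superposition: θ = Σ θ_i = -873/20000000 rad ≈ -0.000044 rad

θ(3) = -873/20000000 rad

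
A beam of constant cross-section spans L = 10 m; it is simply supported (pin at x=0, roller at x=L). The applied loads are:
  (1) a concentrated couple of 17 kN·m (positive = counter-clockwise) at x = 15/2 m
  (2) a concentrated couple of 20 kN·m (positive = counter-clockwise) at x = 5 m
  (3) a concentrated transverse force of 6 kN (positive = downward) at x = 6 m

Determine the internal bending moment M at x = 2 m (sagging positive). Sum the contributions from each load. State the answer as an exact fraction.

M(2) = 61/5 kN·m

Load 1 — applied couple M₀=17 kN·m at a=15/2 m (b=L-a=5/2):
  M_1 = M₀x/L  [x≤a] = 17·2/10 = 17/5 kN·m
Load 2 — applied couple M₀=20 kN·m at a=5 m (b=L-a=5):
  M_2 = M₀x/L  [x≤a] = 20·2/10 = 4 kN·m
Load 3 — point force P=6 kN at a=6 m (b=L-a=4):
  M_3 = Pbx/L  [x≤a] = 6·4·2/10 = 24/5 kN·m
Superposition: M = Σ M_i = 61/5 kN·m ≈ 12.200000 kN·m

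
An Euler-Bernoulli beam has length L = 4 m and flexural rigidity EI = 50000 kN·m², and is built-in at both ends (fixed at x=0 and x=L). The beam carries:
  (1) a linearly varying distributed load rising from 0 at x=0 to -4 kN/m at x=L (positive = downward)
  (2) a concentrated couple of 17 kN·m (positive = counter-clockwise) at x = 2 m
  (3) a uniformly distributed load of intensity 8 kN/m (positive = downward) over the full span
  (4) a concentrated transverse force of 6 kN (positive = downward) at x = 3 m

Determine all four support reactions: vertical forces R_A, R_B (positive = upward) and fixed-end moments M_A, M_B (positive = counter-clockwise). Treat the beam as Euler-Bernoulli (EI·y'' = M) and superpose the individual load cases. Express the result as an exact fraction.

Load 1 — triangular load w₀=-4 kN/m (0→w₀ over full span):
  R_A = 3w₀L/20 = 3·(-4)·4/20 = -12/5 kN
  M_A = w₀L²/30 = (-4)·4²/30 = -32/15 kN·m
  R_B = 7w₀L/20 = 7·(-4)·4/20 = -28/5 kN
  M_B = -w₀L²/20 = -(-4)·4²/20 = 16/5 kN·m
Load 2 — applied couple M₀=17 kN·m at a=2 m (b=L-a=2):
  R_A = 6M₀ab/L³ = 6·17·2·2/4³ = 51/8 kN
  M_A = M₀b(2a-b)/L² = 17·2·(2·2-2)/4² = 17/4 kN·m
  R_B = -6M₀ab/L³ = -6·17·2·2/4³ = -51/8 kN
  M_B = M₀a(2b-a)/L² = 17·2·(2·2-2)/4² = 17/4 kN·m
Load 3 — uniform load w=8 kN/m over full span:
  R_A = wL/2 = 8·4/2 = 16 kN
  M_A = wL²/12 = 8·4²/12 = 32/3 kN·m
  R_B = wL/2 = 8·4/2 = 16 kN
  M_B = -wL²/12 = -8·4²/12 = -32/3 kN·m
Load 4 — point force P=6 kN at a=3 m (b=L-a=1):
  R_A = Pb²(3a+b)/L³ = 6·1²·(3·3+1)/4³ = 15/16 kN
  M_A = Pab²/L² = 6·3·1²/4² = 9/8 kN·m
  R_B = Pa²(a+3b)/L³ = 6·3²·(3+3·1)/4³ = 81/16 kN
  M_B = -Pa²b/L² = -6·3²·1/4² = -27/8 kN·m
Superposition: R_A = 1673/80 kN, M_A = 1669/120 kN·m, R_B = 727/80 kN, M_B = -791/120 kN·m

R_A = 1673/80 kN, M_A = 1669/120 kN·m, R_B = 727/80 kN, M_B = -791/120 kN·m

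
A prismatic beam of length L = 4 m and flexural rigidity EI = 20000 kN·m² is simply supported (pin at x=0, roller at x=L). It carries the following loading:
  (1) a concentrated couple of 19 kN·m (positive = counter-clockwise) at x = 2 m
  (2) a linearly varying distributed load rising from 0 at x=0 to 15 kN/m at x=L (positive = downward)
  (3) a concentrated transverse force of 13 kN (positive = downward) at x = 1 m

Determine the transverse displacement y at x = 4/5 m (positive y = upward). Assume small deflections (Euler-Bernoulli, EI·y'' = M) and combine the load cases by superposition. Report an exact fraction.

y(4/5) = -153039/125000000 m

Load 1 — applied couple M₀=19 kN·m at a=2 m (b=L-a=2):
  y_1 = (M₀x³/(6L)+C₁x)/EI  [x≤a] with C₁=M₀(3b²-L²)/(6L)=-19/6 = (19·(4/5)³/(6·4)+(-19/6)·(4/5))/20000 = -133/1250000 m
Load 2 — triangular load w₀=15 kN/m (0→w₀ over full span):
  y_2 = -w₀x(7L⁴-10L²x²+3x⁴)/(360LEI) = -15·(4/5)·(7·4⁴-10·4²·(4/5)²+3·(4/5)⁴)/(360·4·20000) = -1376/1953125 m
Load 3 — point force P=13 kN at a=1 m (b=L-a=3):
  y_3 = -Pbx(L²-b²-x²)/(6LEI)  [x≤a] = -13·3·(4/5)·(4²-3²-(4/5)²)/(6·4·20000) = -2067/5000000 m
Superposition: y = Σ y_i = -153039/125000000 m ≈ -0.001224 m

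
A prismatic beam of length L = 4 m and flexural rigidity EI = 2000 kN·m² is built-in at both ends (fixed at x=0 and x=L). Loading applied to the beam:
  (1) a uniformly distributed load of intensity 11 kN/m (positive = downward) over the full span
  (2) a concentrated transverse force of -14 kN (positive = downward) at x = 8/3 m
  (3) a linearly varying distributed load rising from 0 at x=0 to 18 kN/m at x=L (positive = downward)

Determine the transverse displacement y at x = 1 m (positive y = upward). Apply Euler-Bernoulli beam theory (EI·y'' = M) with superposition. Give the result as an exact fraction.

Load 1 — uniform load w=11 kN/m over full span:
  y_1 = -wx²(L-x)²/(24EI) = -11·1²·(4-1)²/(24·2000) = -33/16000 m
Load 2 — point force P=-14 kN at a=8/3 m (b=L-a=4/3):
  y_2 = -Pb²x²(3aL-(3a+b)x)/(6L³EI)  [x≤a] = -(-14)·(4/3)²·1²·(3·(8/3)·4-(3·(8/3)+(4/3))·1)/(6·4³·2000) = 119/162000 m
Load 3 — triangular load w₀=18 kN/m (0→w₀ over full span):
  y_3 = -w₀x²(L-x)²(x+2L)/(120LEI) = -18·1²·(4-1)²·(1+2·4)/(120·4·2000) = -243/160000 m
Superposition: y = Σ y_i = -36893/12960000 m ≈ -0.002847 m

y(1) = -36893/12960000 m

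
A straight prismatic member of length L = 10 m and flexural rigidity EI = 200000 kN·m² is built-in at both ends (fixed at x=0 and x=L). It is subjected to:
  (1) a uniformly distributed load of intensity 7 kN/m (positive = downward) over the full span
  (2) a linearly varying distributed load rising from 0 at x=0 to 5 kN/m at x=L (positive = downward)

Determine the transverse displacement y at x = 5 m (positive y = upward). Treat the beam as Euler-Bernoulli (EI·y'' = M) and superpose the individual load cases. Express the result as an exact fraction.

y(5) = -19/15360 m

Load 1 — uniform load w=7 kN/m over full span:
  y_1 = -wx²(L-x)²/(24EI) = -7·5²·(10-5)²/(24·200000) = -7/7680 m
Load 2 — triangular load w₀=5 kN/m (0→w₀ over full span):
  y_2 = -w₀x²(L-x)²(x+2L)/(120LEI) = -5·5²·(10-5)²·(5+2·10)/(120·10·200000) = -1/3072 m
Superposition: y = Σ y_i = -19/15360 m ≈ -0.001237 m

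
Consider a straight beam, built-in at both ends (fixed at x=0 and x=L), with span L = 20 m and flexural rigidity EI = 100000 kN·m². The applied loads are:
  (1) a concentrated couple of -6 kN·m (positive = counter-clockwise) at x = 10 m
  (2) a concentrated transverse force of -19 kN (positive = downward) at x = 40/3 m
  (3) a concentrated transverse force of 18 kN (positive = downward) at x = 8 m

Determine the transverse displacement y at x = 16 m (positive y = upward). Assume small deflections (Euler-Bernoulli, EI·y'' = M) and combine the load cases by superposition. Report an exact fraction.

Load 1 — applied couple M₀=-6 kN·m at a=10 m (b=L-a=10):
  y_1 = (R_Ax³/6 - M_Ax²/2 - M₀(x-a)²/2)/EI  [x>a] with R_A=-9/20, M_A=-3/2 = ((-9/20)·16³/6 - (-3/2)·16²/2 - (-6)·(16-10)²/2)/100000 = -9/125000 m
Load 2 — point force P=-19 kN at a=40/3 m (b=L-a=20/3):
  y_2 = -Pa²(L-x)²(3bL-(3b+a)(L-x))/(6L³EI)  [x>a] = -(-19)·(40/3)²·(20-16)²·(3·(20/3)·20-(3·(20/3)+(40/3))·(20-16))/(6·20³·100000) = 152/50625 m
Load 3 — point force P=18 kN at a=8 m (b=L-a=12):
  y_3 = -Pa²(L-x)²(3bL-(3b+a)(L-x))/(6L³EI)  [x>a] = -18·8²·(20-16)²·(3·12·20-(3·12+8)·(20-16))/(6·20³·100000) = -816/390625 m
Superposition: y = Σ y_i = 213007/253125000 m ≈ 0.000842 m

y(16) = 213007/253125000 m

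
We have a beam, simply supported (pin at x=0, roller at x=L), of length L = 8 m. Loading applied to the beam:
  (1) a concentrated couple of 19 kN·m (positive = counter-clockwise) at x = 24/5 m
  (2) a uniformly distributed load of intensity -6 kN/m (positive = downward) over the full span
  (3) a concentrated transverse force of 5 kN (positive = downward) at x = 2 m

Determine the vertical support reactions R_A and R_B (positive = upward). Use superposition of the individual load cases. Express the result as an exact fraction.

Load 1 — applied couple M₀=19 kN·m at a=24/5 m (b=L-a=16/5):
  R_A = M₀/L = 19/8 kN
  R_B = -M₀/L = -19/8 kN
Load 2 — uniform load w=-6 kN/m over full span:
  R_A = wL/2 = (-6)·8/2 = -24 kN
  R_B = wL/2 = (-6)·8/2 = -24 kN
Load 3 — point force P=5 kN at a=2 m (b=L-a=6):
  R_A = Pb/L = 5·6/8 = 15/4 kN
  R_B = Pa/L = 5·2/8 = 5/4 kN
Superposition: R_A = -143/8 kN, R_B = -201/8 kN

R_A = -143/8 kN, R_B = -201/8 kN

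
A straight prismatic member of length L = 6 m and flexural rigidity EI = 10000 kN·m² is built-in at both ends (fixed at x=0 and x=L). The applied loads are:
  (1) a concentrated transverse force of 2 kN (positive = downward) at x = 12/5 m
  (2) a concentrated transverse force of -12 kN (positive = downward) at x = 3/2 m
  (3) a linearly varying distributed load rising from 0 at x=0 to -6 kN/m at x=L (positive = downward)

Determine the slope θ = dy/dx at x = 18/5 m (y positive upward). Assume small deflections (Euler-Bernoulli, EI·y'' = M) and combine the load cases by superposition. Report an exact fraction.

θ(18/5) = -25227/62500000 rad

Load 1 — point force P=2 kN at a=12/5 m (b=L-a=18/5):
  θ_1 = Pa²(L-x)(2bL-(3b+a)(L-x))/(2L³EI)  [x>a] = 2·(12/5)²·(6-(18/5))·(2·(18/5)·6-(3·(18/5)+(12/5))·(6-(18/5)))/(2·6³·10000) = 144/1953125 rad
Load 2 — point force P=-12 kN at a=3/2 m (b=L-a=9/2):
  θ_2 = Pa²(L-x)(2bL-(3b+a)(L-x))/(2L³EI)  [x>a] = (-12)·(3/2)²·(6-(18/5))·(2·(9/2)·6-(3·(9/2)+(3/2))·(6-(18/5)))/(2·6³·10000) = -27/100000 rad
Load 3 — triangular load w₀=-6 kN/m (0→w₀ over full span):
  θ_3 = -w₀(2x(L-x)(L-2x)(x+2L)+x²(L-x)²)/(120LEI) = -(-6)·(2·(18/5)·(6-(18/5))·(6-2·(18/5))·((18/5)+2·6)+(18/5)²·(6-(18/5))²)/(120·6·10000) = -81/390625 rad
Superposition: θ = Σ θ_i = -25227/62500000 rad ≈ -0.000404 rad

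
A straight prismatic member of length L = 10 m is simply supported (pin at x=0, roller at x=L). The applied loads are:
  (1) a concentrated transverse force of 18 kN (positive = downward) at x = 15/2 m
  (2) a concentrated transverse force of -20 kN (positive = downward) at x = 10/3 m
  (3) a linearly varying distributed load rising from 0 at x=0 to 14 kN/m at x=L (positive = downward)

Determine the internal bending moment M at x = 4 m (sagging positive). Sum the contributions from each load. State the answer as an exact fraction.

Load 1 — point force P=18 kN at a=15/2 m (b=L-a=5/2):
  M_1 = Pbx/L  [x≤a] = 18·(5/2)·4/10 = 18 kN·m
Load 2 — point force P=-20 kN at a=10/3 m (b=L-a=20/3):
  M_2 = Pa(L-x)/L  [x>a] = (-20)·(10/3)·(10-4)/10 = -40 kN·m
Load 3 — triangular load w₀=14 kN/m (0→w₀ over full span):
  M_3 = w₀Lx/6 - w₀x³/(6L) = 14·10·4/6 - 14·4³/(6·10) = 392/5 kN·m
Superposition: M = Σ M_i = 282/5 kN·m ≈ 56.400000 kN·m

M(4) = 282/5 kN·m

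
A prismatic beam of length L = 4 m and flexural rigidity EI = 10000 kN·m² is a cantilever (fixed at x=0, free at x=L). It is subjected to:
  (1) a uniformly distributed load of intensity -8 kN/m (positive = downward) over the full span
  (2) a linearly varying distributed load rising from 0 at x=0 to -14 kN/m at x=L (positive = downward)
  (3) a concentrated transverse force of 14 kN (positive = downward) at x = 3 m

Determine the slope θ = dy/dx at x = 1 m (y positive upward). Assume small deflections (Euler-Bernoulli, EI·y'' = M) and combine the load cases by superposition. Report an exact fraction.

θ(1) = 3607/480000 rad

Load 1 — uniform load w=-8 kN/m over full span:
  θ_1 = -wx(x²-3Lx+3L²)/(6EI) = -(-8)·1·(1²-3·4·1+3·4²)/(6·10000) = 37/7500 rad
Load 2 — triangular load w₀=-14 kN/m (0→w₀ over full span):
  θ_2 = (w₀Lx²/4-w₀L²x/3-w₀x⁴/(24L))/EI = ((-14)·4·1²/4-(-14)·4²·1/3-(-14)·1⁴/(24·4))/10000 = 973/160000 rad
Load 3 — point force P=14 kN at a=3 m (b=L-a=1):
  θ_3 = -Px(2a-x)/(2EI)  [x≤a] = -14·1·(2·3-1)/(2·10000) = -7/2000 rad
Superposition: θ = Σ θ_i = 3607/480000 rad ≈ 0.007515 rad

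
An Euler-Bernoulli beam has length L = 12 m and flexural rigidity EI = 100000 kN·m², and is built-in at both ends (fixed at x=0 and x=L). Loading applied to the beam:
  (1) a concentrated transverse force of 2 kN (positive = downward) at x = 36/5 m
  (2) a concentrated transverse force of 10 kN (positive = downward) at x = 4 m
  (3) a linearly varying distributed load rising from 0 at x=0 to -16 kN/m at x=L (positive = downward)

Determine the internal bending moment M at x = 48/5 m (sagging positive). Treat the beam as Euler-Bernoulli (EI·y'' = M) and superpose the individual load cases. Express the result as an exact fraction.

Load 1 — point force P=2 kN at a=36/5 m (b=L-a=24/5):
  M_1 = Pa²(a+3b)(L-x)/L³ - Pa²b/L²  [x>a] = 2·(36/5)²·((36/5)+3·(24/5))·(12-(48/5))/12³ - 2·(36/5)²·(24/5)/12² = -216/625 kN·m
Load 2 — point force P=10 kN at a=4 m (b=L-a=8):
  M_2 = Pa²(a+3b)(L-x)/L³ - Pa²b/L²  [x>a] = 10·4²·(4+3·8)·(12-(48/5))/12³ - 10·4²·8/12² = -8/3 kN·m
Load 3 — triangular load w₀=-16 kN/m (0→w₀ over full span):
  M_3 = 3w₀Lx/20 - w₀L²/30 - w₀x³/(6L) = 3·(-16)·12·(48/5)/20 - (-16)·12²/30 - (-16)·(48/5)³/(6·12) = -384/125 kN·m
Superposition: M = Σ M_i = -11408/1875 kN·m ≈ -6.084267 kN·m

M(48/5) = -11408/1875 kN·m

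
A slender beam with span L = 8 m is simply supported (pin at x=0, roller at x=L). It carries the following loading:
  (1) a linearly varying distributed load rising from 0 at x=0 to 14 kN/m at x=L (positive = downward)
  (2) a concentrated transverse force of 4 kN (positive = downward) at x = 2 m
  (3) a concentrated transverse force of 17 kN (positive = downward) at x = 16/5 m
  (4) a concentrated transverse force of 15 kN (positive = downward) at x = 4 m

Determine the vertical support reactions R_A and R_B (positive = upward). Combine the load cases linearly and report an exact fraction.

R_A = 1181/30 kN, R_B = 1579/30 kN

Load 1 — triangular load w₀=14 kN/m (0→w₀ over full span):
  R_A = w₀L/6 = 14·8/6 = 56/3 kN
  R_B = w₀L/3 = 14·8/3 = 112/3 kN
Load 2 — point force P=4 kN at a=2 m (b=L-a=6):
  R_A = Pb/L = 4·6/8 = 3 kN
  R_B = Pa/L = 4·2/8 = 1 kN
Load 3 — point force P=17 kN at a=16/5 m (b=L-a=24/5):
  R_A = Pb/L = 17·(24/5)/8 = 51/5 kN
  R_B = Pa/L = 17·(16/5)/8 = 34/5 kN
Load 4 — point force P=15 kN at a=4 m (b=L-a=4):
  R_A = Pb/L = 15·4/8 = 15/2 kN
  R_B = Pa/L = 15·4/8 = 15/2 kN
Superposition: R_A = 1181/30 kN, R_B = 1579/30 kN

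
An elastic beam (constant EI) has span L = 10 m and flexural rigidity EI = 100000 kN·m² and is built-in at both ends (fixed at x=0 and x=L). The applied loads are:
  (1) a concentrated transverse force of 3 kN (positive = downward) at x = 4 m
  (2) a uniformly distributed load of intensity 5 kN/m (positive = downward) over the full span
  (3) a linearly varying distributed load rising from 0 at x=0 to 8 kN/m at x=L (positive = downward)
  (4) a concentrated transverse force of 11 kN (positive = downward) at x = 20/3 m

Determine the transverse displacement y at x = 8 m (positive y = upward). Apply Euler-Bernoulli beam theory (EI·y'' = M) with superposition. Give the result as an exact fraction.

Load 1 — point force P=3 kN at a=4 m (b=L-a=6):
  y_1 = -Pa²(L-x)²(3bL-(3b+a)(L-x))/(6L³EI)  [x>a] = -3·4²·(10-8)²·(3·6·10-(3·6+4)·(10-8))/(6·10³·100000) = -17/390625 m
Load 2 — uniform load w=5 kN/m over full span:
  y_2 = -wx²(L-x)²/(24EI) = -5·8²·(10-8)²/(24·100000) = -1/1875 m
Load 3 — triangular load w₀=8 kN/m (0→w₀ over full span):
  y_3 = -w₀x²(L-x)²(x+2L)/(120LEI) = -8·8²·(10-8)²·(8+2·10)/(120·10·100000) = -112/234375 m
Load 4 — point force P=11 kN at a=20/3 m (b=L-a=10/3):
  y_4 = -Pa²(L-x)²(3bL-(3b+a)(L-x))/(6L³EI)  [x>a] = -11·(20/3)²·(10-8)²·(3·(10/3)·10-(3·(10/3)+(20/3))·(10-8))/(6·10³·100000) = -11/50625 m
Superposition: y = Σ y_i = -40247/31640625 m ≈ -0.001272 m

y(8) = -40247/31640625 m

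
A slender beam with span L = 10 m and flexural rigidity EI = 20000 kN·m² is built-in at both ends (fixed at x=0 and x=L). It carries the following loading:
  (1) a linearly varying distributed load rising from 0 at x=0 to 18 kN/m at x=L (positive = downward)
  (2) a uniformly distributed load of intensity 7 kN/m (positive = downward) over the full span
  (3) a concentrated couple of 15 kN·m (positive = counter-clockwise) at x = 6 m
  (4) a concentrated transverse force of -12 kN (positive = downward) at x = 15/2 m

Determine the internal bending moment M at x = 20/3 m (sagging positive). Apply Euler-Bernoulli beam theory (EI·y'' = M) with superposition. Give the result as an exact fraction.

M(20/3) = 13781/360 kN·m

Load 1 — triangular load w₀=18 kN/m (0→w₀ over full span):
  M_1 = 3w₀Lx/20 - w₀L²/30 - w₀x³/(6L) = 3·18·10·(20/3)/20 - 18·10²/30 - 18·(20/3)³/(6·10) = 280/9 kN·m
Load 2 — uniform load w=7 kN/m over full span:
  M_2 = wLx/2 - wL²/12 - wx²/2 = 7·10·(20/3)/2 - 7·10²/12 - 7·(20/3)²/2 = 175/9 kN·m
Load 3 — applied couple M₀=15 kN·m at a=6 m (b=L-a=4):
  M_3 = R_Ax - M_A - M₀  [x>a] with R_A=54/25, M_A=24/5 = (54/25)·(20/3) - (24/5) - 15 = -27/5 kN·m
Load 4 — point force P=-12 kN at a=15/2 m (b=L-a=5/2):
  M_4 = Pb²(3a+b)x/L³ - Pab²/L²  [x≤a] = (-12)·(5/2)²·(3·(15/2)+(5/2))·(20/3)/10³ - (-12)·(15/2)·(5/2)²/10² = -55/8 kN·m
Superposition: M = Σ M_i = 13781/360 kN·m ≈ 38.280556 kN·m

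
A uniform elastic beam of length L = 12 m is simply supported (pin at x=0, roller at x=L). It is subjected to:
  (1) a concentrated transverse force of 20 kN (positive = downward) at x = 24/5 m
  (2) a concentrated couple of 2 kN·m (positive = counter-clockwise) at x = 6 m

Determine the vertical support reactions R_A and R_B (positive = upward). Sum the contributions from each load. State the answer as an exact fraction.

R_A = 73/6 kN, R_B = 47/6 kN

Load 1 — point force P=20 kN at a=24/5 m (b=L-a=36/5):
  R_A = Pb/L = 20·(36/5)/12 = 12 kN
  R_B = Pa/L = 20·(24/5)/12 = 8 kN
Load 2 — applied couple M₀=2 kN·m at a=6 m (b=L-a=6):
  R_A = M₀/L = 2/12 = 1/6 kN
  R_B = -M₀/L = -2/12 = -1/6 kN
Superposition: R_A = 73/6 kN, R_B = 47/6 kN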